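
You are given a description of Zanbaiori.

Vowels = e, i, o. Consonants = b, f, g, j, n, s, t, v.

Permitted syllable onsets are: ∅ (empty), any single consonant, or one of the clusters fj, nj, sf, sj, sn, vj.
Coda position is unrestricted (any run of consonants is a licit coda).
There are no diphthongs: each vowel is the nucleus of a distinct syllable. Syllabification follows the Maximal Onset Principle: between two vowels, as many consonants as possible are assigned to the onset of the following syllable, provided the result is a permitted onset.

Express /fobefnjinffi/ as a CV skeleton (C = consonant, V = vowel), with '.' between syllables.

CV.CVC.CCVCC.CV

Vowels present: o, e, i, i; each is a nucleus, giving 4 syllables.
/o…e/ gap (V1→V2): /b/ → onset of the next syllable (single consonants are always licit onsets).
/e…i/ gap (V2→V3): /fnj/ splits as /f/ + /nj/ (/nj/ is the longest suffix that is a licit onset).
/i…i/ gap (V3→V4): /nff/ splits as /nf/ + /f/ (/f/ is the longest suffix that is a licit onset).
Syllabification: fo.bef.njinf.fi.
Mapping each syllable to C/V: /fo/ → CV, /bef/ → CVC, /njinf/ → CCVCC, /fi/ → CV.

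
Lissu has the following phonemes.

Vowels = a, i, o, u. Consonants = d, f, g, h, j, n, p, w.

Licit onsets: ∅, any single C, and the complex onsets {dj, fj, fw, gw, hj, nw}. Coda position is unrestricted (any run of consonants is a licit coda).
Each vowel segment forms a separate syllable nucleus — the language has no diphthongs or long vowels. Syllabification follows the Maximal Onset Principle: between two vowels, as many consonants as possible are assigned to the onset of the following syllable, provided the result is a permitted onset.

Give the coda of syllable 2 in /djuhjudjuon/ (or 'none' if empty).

none

Nuclei (vowels): u, u, u, o → 4 syllables.
V1 /u/ – V2 /u/: cluster /hj/ — /hj/ is itself a permitted onset, so the whole cluster goes right; preceding coda = ∅.
V2 /u/ – V3 /u/: /dj/ — entire cluster is a permitted onset → onset /dj/, coda ∅.
V3 /u/ – V4 /o/: nothing intervenes; syllable break is V.V.
So the parse is dju.hju.dju.on.
Syllable 2 is /hju/: onset /hj/, nucleus /u/, coda ∅.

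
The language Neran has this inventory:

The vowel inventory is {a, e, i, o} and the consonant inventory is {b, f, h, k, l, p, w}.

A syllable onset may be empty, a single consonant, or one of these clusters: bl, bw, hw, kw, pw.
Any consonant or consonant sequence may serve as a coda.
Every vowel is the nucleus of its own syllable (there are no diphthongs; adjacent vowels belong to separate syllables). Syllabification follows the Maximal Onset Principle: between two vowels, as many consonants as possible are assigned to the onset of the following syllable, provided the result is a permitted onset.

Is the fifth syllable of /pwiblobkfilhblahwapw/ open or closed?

The vowels are i, o, i, a, a — 5 nuclei, so 5 syllables.
Between /i/ (V1) and /o/ (V2): /bl/ — entire cluster is a permitted onset → onset /bl/, coda ∅.
Between /o/ (V2) and /i/ (V3): /bkf/ splits as /bk/ + /f/ (/f/ is the longest suffix that is a licit onset).
Between /i/ (V3) and /a/ (V4): cluster /lhbl/ — the longest permitted-onset suffix is /bl/; onset = /bl/, preceding coda = /lh/.
Between /a/ (V4) and /a/ (V5): /hw/ is a licit onset in full, so it all attaches to the next syllable.
Syllabification: pwi.blobk.filh.bla.hwapw.
Syllable 5 is /hwapw/ with coda /pw/, so it is closed.

closed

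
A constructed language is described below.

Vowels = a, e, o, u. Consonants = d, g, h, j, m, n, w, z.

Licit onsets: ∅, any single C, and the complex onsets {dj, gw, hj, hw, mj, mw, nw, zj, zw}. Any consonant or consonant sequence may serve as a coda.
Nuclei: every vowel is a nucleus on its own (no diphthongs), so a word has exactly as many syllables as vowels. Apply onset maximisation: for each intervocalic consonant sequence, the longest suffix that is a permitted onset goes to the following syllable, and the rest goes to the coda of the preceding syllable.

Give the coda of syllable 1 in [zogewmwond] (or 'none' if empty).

Vowels present: o, e, o; each is a nucleus, giving 3 syllables.
Between /o/ (V1) and /e/ (V2): just /g/ — single C goes to the following onset.
Between /e/ (V2) and /o/ (V3): /wmw/ splits as /w/ + /mw/ (/mw/ is the longest suffix that is a licit onset).
Result: zo.gew.mwond.
Syllable 1 is /zo/: onset /z/, nucleus /o/, coda ∅.

none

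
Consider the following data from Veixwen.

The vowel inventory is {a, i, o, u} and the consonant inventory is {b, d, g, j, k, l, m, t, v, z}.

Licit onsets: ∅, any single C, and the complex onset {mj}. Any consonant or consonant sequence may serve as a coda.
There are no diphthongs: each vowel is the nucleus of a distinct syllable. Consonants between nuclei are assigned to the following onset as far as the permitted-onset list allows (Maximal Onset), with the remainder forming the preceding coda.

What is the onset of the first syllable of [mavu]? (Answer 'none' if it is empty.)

Vowels present: a, u; each is a nucleus, giving 2 syllables.
V1 /a/ – V2 /u/: /v/ → onset of the next syllable (single consonants are always licit onsets).
Syllabification: ma.vu.
Syllable 1 is /ma/: onset /m/, nucleus /a/, coda ∅.

m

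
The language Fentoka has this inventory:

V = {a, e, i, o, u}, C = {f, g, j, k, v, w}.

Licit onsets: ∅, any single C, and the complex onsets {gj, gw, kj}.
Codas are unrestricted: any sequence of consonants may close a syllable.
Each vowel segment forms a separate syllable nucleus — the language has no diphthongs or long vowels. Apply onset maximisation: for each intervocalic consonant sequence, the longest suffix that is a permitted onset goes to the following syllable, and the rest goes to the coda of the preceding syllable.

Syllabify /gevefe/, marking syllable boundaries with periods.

ge.ve.fe

The vowels are e, e, e — 3 nuclei, so 3 syllables.
Between /e/ (V1) and /e/ (V2): /v/ is a single consonant, so it becomes the next onset.
Between /e/ (V2) and /e/ (V3): just /f/ — single C goes to the following onset.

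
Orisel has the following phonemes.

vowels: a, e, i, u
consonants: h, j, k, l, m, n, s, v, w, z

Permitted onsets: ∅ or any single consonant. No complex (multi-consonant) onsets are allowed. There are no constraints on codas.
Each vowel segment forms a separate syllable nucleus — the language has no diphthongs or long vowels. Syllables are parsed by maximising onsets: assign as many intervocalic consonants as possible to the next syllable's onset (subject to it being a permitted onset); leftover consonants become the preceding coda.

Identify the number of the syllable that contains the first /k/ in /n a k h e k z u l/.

1

Nuclei (vowels): a, e, u → 3 syllables.
σ1/σ2 boundary: /kh/; trying suffixes from longest down, /h/ is the first permitted one, so coda /k/ | onset /h/.
σ2/σ3 boundary: /kz/ splits as /k/ + /z/ (/z/ is the longest suffix that is a licit onset).
Result: nak.hek.zul.
The first /k/ is in the coda of syllable 1 (/nak/).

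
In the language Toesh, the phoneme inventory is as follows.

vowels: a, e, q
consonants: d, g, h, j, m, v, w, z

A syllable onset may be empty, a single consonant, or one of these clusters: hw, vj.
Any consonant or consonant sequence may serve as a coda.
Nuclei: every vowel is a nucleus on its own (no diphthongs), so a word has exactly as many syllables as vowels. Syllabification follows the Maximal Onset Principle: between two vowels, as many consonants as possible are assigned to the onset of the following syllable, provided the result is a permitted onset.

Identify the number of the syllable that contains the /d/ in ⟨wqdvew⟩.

Vowels present: q, e; each is a nucleus, giving 2 syllables.
V1 /q/ – V2 /e/: cluster /dv/ — the longest permitted-onset suffix is /v/; onset = /v/, preceding coda = /d/.
Syllabification: wqd.vew.
The /d/ is in the coda of syllable 1 (/wqd/).

1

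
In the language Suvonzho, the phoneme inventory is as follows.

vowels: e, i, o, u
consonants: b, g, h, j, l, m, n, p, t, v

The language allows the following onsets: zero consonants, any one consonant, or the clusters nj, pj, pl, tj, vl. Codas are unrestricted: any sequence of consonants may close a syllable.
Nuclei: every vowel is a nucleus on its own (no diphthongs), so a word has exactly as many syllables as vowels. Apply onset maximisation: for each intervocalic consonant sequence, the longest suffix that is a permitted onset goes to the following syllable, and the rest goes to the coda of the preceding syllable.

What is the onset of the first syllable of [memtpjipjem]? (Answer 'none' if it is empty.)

Vowels present: e, i, e; each is a nucleus, giving 3 syllables.
V1 /e/ – V2 /i/: cluster /mtpj/ — the longest permitted-onset suffix is /pj/; onset = /pj/, preceding coda = /mt/.
V2 /i/ – V3 /e/: /pj/ is a licit onset in full, so it all attaches to the next syllable.
Result: memt.pji.pjem.
Syllable 1 is /memt/: onset /m/, nucleus /e/, coda /mt/.

m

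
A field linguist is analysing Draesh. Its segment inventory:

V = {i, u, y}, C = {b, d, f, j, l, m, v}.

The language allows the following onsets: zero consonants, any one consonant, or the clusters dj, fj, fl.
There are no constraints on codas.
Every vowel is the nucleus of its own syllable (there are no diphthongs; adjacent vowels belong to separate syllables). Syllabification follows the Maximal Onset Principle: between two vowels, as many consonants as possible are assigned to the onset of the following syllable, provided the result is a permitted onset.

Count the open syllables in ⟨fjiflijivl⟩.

2

The vowels are i, i, i — 3 nuclei, so 3 syllables.
/i…i/ gap (V1→V2): cluster /fl/ — /fl/ is itself a permitted onset, so the whole cluster goes right; preceding coda = ∅.
/i…i/ gap (V2→V3): just /j/ — single C goes to the following onset.
So the parse is fji.fli.jivl.
Classifying each syllable: /fji/ (open), /fli/ (open), /jivl/ (closed).
Open syllables: 2.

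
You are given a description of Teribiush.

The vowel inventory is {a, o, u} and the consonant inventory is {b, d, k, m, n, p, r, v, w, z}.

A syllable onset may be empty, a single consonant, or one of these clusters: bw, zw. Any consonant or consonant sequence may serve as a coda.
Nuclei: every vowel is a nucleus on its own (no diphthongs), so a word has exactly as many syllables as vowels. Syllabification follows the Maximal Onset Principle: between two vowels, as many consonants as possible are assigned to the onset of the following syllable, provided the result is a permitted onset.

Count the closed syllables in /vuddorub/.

2

Nuclei (vowels): u, o, u → 3 syllables.
/u…o/ gap (V1→V2): /dd/ — longest licit onset from the right is /d/, leaving /d/ as coda.
/o…u/ gap (V2→V3): /r/ is a single consonant, so it becomes the next onset.
Result: vud.do.rub.
Classifying each syllable: /vud/ (closed), /do/ (open), /rub/ (closed).
Closed syllables: 2.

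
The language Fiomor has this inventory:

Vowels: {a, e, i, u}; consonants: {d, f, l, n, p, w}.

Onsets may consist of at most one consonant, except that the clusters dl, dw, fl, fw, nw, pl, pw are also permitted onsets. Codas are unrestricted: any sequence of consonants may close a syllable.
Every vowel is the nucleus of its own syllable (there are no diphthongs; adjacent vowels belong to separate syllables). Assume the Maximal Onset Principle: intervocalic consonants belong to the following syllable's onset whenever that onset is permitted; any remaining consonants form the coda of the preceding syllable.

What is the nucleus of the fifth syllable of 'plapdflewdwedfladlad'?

The vowels are a, e, e, a, a — 5 nuclei, so 5 syllables.
The fifth nucleus (vowel 5 from the left) is /a/.

a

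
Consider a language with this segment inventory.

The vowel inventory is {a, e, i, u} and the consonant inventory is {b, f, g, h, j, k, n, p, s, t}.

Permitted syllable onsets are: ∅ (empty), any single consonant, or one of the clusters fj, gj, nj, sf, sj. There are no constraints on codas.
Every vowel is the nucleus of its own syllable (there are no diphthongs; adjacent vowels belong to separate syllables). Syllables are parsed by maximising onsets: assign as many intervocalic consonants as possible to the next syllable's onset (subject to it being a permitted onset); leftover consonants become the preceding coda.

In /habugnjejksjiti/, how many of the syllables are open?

Nuclei (vowels): a, u, e, i, i → 5 syllables.
Between /a/ (V1) and /u/ (V2): just /b/ — single C goes to the following onset.
Between /u/ (V2) and /e/ (V3): /gnj/ — longest licit onset from the right is /nj/, leaving /g/ as coda.
Between /e/ (V3) and /i/ (V4): /jksj/; trying suffixes from longest down, /sj/ is the first permitted one, so coda /jk/ | onset /sj/.
Between /i/ (V4) and /i/ (V5): just /t/ — single C goes to the following onset.
So the parse is ha.bug.njejk.sji.ti.
Classifying each syllable: /ha/ (open), /bug/ (closed), /njejk/ (closed), /sji/ (open), /ti/ (open).
Open syllables: 3.

3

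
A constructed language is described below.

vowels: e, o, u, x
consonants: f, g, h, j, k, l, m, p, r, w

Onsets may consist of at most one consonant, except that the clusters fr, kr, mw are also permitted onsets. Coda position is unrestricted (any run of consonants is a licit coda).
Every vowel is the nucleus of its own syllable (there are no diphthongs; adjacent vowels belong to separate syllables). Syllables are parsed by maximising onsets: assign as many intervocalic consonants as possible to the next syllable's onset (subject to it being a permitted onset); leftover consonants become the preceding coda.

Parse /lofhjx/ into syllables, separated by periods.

lofh.jx

Vowels present: o, x; each is a nucleus, giving 2 syllables.
σ1/σ2 boundary: /fhj/; trying suffixes from longest down, /j/ is the first permitted one, so coda /fh/ | onset /j/.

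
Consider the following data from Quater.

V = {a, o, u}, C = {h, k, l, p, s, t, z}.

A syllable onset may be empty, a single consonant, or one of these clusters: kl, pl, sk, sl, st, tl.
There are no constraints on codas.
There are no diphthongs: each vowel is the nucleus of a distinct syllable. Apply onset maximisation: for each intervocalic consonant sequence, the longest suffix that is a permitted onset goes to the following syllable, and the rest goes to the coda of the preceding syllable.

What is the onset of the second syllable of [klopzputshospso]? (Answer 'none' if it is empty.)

p

Vowels present: o, u, o, o; each is a nucleus, giving 4 syllables.
Between /o/ (V1) and /u/ (V2): /pzp/ — longest licit onset from the right is /p/, leaving /pz/ as coda.
Between /u/ (V2) and /o/ (V3): cluster /tsh/ — the longest permitted-onset suffix is /h/; onset = /h/, preceding coda = /ts/.
Between /o/ (V3) and /o/ (V4): /sps/ splits as /sp/ + /s/ (/s/ is the longest suffix that is a licit onset).
Result: klopz.puts.hosp.so.
Syllable 2 is /puts/: onset /p/, nucleus /u/, coda /ts/.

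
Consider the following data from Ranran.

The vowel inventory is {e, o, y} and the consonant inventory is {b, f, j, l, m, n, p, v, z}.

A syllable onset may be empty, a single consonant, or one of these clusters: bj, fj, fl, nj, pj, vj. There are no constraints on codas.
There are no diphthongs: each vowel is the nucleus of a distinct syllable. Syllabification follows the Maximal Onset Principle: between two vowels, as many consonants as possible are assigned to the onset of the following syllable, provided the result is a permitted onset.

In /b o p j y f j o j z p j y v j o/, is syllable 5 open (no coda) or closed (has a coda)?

open

Nuclei (vowels): o, y, o, y, o → 5 syllables.
V1 /o/ – V2 /y/: cluster /pj/ — /pj/ is itself a permitted onset, so the whole cluster goes right; preceding coda = ∅.
V2 /y/ – V3 /o/: /fj/ — entire cluster is a permitted onset → onset /fj/, coda ∅.
V3 /o/ – V4 /y/: cluster /jzpj/ — the longest permitted-onset suffix is /pj/; onset = /pj/, preceding coda = /jz/.
V4 /y/ – V5 /o/: cluster /vj/ — /vj/ is itself a permitted onset, so the whole cluster goes right; preceding coda = ∅.
Putting it together: bo.pjy.fjojz.pjy.vjo.
Syllable 5 is /vjo/; it ends in its nucleus with no coda, so it is open.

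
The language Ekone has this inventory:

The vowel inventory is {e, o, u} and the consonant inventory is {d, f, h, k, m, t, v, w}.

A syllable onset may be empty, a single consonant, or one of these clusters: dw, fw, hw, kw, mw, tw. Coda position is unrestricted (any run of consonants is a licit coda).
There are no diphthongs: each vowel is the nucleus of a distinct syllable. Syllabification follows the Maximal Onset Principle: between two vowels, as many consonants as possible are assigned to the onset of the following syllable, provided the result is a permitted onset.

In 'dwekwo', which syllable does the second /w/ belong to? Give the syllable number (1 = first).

2

Vowels present: e, o; each is a nucleus, giving 2 syllables.
V1 /e/ – V2 /o/: /kw/ — entire cluster is a permitted onset → onset /kw/, coda ∅.
So the parse is dwe.kwo.
The second /w/ is in the onset of syllable 2 (/kwo/).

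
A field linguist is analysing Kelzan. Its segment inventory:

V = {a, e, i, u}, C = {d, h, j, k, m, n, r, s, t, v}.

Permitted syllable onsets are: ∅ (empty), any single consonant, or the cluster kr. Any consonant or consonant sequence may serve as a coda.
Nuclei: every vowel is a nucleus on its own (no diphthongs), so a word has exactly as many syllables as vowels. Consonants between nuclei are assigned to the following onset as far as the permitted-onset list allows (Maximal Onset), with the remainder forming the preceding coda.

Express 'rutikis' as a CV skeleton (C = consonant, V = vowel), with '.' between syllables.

CV.CV.CVC

Vowels present: u, i, i; each is a nucleus, giving 3 syllables.
σ1/σ2 boundary: just /t/ — single C goes to the following onset.
σ2/σ3 boundary: /k/ → onset of the next syllable (single consonants are always licit onsets).
Syllabification: ru.ti.kis.
Mapping each syllable to C/V: /ru/ → CV, /ti/ → CV, /kis/ → CVC.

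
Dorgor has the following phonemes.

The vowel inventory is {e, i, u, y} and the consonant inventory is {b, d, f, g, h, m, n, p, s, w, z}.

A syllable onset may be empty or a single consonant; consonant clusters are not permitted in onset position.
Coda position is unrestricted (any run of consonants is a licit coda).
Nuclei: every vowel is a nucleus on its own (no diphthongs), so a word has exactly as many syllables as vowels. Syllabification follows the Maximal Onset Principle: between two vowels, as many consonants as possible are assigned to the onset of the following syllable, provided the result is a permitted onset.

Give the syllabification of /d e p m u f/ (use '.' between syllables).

dep.muf

The vowels are e, u — 2 nuclei, so 2 syllables.
V1 /e/ – V2 /u/: /pm/ splits as /p/ + /m/ (/m/ is the longest suffix that is a licit onset).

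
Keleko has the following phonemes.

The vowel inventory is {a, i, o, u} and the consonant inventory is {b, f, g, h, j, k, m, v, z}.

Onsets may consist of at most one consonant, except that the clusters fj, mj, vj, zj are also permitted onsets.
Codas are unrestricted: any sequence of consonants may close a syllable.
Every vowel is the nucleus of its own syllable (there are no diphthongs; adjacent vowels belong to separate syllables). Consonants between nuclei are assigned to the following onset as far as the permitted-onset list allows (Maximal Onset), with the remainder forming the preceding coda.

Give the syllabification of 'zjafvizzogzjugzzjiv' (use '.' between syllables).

The vowels are a, i, o, u, i — 5 nuclei, so 5 syllables.
Between /a/ (V1) and /i/ (V2): cluster /fv/ — the longest permitted-onset suffix is /v/; onset = /v/, preceding coda = /f/.
Between /i/ (V2) and /o/ (V3): /zz/ splits as /z/ + /z/ (/z/ is the longest suffix that is a licit onset).
Between /o/ (V3) and /u/ (V4): /gzj/ splits as /g/ + /zj/ (/zj/ is the longest suffix that is a licit onset).
Between /u/ (V4) and /i/ (V5): /gzzj/ splits as /gz/ + /zj/ (/zj/ is the longest suffix that is a licit onset).

zjaf.viz.zog.zjugz.zjiv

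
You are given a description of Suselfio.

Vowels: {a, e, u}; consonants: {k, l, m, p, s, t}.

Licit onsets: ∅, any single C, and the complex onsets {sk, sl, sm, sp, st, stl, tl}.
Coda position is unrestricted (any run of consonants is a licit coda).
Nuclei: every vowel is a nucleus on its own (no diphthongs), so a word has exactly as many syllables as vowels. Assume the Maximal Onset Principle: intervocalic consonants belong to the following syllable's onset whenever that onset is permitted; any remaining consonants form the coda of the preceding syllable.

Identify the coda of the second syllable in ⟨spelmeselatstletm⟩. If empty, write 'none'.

Nuclei (vowels): e, e, e, a, e → 5 syllables.
V1 /e/ – V2 /e/: /lm/ splits as /l/ + /m/ (/m/ is the longest suffix that is a licit onset).
V2 /e/ – V3 /e/: /s/ is a single consonant, so it becomes the next onset.
V3 /e/ – V4 /a/: /l/ is a single consonant, so it becomes the next onset.
V4 /a/ – V5 /e/: /tstl/; trying suffixes from longest down, /stl/ is the first permitted one, so coda /t/ | onset /stl/.
So the parse is spel.me.se.lat.stletm.
Syllable 2 is /me/: onset /m/, nucleus /e/, coda ∅.

none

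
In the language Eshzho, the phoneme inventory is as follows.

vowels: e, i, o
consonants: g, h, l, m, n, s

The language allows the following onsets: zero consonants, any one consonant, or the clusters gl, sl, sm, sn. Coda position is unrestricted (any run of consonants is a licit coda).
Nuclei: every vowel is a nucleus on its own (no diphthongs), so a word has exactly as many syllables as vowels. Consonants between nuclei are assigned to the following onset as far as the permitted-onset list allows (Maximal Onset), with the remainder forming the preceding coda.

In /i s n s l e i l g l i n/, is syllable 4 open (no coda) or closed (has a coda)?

closed

Vowels present: i, e, i, i; each is a nucleus, giving 4 syllables.
σ1/σ2 boundary: /snsl/ splits as /sn/ + /sl/ (/sl/ is the longest suffix that is a licit onset).
σ2/σ3 boundary: hiatus — the boundary sits between the two vowels.
σ3/σ4 boundary: /lgl/ splits as /l/ + /gl/ (/gl/ is the longest suffix that is a licit onset).
So the parse is isn.sle.il.glin.
Syllable 4 is /glin/ with coda /n/, so it is closed.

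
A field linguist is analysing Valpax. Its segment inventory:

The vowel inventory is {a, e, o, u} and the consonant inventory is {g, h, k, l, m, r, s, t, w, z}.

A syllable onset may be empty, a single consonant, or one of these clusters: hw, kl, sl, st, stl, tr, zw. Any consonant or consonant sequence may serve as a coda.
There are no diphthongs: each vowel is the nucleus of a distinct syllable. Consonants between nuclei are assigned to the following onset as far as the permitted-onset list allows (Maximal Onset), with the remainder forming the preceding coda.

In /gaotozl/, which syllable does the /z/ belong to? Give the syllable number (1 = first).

3

The vowels are a, o, o — 3 nuclei, so 3 syllables.
Between /a/ (V1) and /o/ (V2): no consonants, so the boundary falls immediately after /a/.
Between /o/ (V2) and /o/ (V3): /t/ → onset of the next syllable (single consonants are always licit onsets).
Putting it together: ga.o.tozl.
The /z/ is in the coda of syllable 3 (/tozl/).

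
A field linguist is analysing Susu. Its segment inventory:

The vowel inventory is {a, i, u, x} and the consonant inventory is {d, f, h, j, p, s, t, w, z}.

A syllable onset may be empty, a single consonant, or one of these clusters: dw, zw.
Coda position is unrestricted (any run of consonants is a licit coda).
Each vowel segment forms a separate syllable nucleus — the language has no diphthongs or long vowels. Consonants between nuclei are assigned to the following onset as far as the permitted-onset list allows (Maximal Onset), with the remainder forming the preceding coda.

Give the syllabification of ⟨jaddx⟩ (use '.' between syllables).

jad.dx

The vowels are a, x — 2 nuclei, so 2 syllables.
Between /a/ (V1) and /x/ (V2): /dd/; trying suffixes from longest down, /d/ is the first permitted one, so coda /d/ | onset /d/.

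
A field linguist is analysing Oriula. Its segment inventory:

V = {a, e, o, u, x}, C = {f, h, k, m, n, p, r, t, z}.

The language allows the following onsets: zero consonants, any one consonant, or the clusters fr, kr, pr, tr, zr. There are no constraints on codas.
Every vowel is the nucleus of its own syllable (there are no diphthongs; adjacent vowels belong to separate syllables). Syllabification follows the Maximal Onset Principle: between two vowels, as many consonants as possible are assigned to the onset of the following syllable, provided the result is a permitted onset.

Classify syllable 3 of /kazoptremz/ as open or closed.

Vowels present: a, o, e; each is a nucleus, giving 3 syllables.
/a…o/ gap (V1→V2): just /z/ — single C goes to the following onset.
/o…e/ gap (V2→V3): /ptr/ splits as /p/ + /tr/ (/tr/ is the longest suffix that is a licit onset).
Putting it together: ka.zop.tremz.
Syllable 3 is /tremz/ with coda /mz/, so it is closed.

closed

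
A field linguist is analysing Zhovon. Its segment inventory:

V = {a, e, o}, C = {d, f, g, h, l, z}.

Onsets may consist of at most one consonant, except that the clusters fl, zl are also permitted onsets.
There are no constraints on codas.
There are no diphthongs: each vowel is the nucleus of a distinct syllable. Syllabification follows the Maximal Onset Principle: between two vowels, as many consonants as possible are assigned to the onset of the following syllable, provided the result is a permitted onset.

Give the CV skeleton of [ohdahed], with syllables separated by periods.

The vowels are o, a, e — 3 nuclei, so 3 syllables.
σ1/σ2 boundary: /hd/; trying suffixes from longest down, /d/ is the first permitted one, so coda /h/ | onset /d/.
σ2/σ3 boundary: just /h/ — single C goes to the following onset.
So the parse is oh.da.hed.
Mapping each syllable to C/V: /oh/ → VC, /da/ → CV, /hed/ → CVC.

VC.CV.CVC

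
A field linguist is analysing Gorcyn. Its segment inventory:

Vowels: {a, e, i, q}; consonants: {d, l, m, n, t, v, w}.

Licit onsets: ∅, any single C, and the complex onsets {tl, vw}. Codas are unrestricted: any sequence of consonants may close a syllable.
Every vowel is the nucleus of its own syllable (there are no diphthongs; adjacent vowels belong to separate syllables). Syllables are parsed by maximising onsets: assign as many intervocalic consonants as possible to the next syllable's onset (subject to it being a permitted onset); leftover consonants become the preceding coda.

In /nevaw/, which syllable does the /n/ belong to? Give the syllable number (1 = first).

1

Nuclei (vowels): e, a → 2 syllables.
Between /e/ (V1) and /a/ (V2): /v/ → onset of the next syllable (single consonants are always licit onsets).
Result: ne.vaw.
The /n/ is in the onset of syllable 1 (/ne/).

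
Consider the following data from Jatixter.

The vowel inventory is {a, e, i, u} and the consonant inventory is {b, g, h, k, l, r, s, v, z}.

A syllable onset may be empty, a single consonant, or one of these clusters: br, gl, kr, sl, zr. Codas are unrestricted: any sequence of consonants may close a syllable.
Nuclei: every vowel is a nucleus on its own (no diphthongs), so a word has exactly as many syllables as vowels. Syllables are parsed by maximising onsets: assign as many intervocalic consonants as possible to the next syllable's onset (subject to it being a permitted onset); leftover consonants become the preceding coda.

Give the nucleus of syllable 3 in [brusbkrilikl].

The vowels are u, i, i — 3 nuclei, so 3 syllables.
The third nucleus (vowel 3 from the left) is /i/.

i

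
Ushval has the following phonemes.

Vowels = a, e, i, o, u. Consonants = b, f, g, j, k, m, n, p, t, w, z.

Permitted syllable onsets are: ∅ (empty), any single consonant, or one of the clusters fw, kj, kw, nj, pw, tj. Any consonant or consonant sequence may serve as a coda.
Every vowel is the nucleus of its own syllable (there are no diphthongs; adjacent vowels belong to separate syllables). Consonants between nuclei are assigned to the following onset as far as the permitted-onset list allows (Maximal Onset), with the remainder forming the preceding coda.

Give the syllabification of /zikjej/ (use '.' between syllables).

Vowels present: i, e; each is a nucleus, giving 2 syllables.
/i…e/ gap (V1→V2): cluster /kj/ — /kj/ is itself a permitted onset, so the whole cluster goes right; preceding coda = ∅.

zi.kjej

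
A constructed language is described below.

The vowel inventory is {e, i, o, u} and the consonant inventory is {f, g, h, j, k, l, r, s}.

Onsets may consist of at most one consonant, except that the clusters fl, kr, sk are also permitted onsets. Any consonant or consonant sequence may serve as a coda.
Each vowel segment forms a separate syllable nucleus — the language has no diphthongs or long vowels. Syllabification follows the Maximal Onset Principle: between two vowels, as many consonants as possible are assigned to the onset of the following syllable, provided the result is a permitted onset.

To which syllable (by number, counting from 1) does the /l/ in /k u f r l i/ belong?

Nuclei (vowels): u, i → 2 syllables.
σ1/σ2 boundary: /frl/ splits as /fr/ + /l/ (/l/ is the longest suffix that is a licit onset).
Putting it together: kufr.li.
The /l/ is in the onset of syllable 2 (/li/).

2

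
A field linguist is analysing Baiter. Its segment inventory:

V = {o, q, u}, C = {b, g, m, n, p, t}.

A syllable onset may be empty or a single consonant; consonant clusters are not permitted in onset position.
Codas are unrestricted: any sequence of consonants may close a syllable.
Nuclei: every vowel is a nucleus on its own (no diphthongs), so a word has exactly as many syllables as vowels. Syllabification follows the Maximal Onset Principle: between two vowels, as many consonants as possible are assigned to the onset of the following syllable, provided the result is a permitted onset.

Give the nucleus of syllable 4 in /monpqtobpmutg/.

u

The vowels are o, q, o, u — 4 nuclei, so 4 syllables.
The fourth nucleus (vowel 4 from the left) is /u/.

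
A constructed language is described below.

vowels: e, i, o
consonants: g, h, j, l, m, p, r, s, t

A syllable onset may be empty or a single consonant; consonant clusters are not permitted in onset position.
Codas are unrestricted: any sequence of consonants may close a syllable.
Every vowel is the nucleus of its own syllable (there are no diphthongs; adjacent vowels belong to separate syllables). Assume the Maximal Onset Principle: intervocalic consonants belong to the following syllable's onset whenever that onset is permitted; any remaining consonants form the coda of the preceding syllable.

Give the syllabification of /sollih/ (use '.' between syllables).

The vowels are o, i — 2 nuclei, so 2 syllables.
Between /o/ (V1) and /i/ (V2): cluster /ll/ — the longest permitted-onset suffix is /l/; onset = /l/, preceding coda = /l/.

sol.lih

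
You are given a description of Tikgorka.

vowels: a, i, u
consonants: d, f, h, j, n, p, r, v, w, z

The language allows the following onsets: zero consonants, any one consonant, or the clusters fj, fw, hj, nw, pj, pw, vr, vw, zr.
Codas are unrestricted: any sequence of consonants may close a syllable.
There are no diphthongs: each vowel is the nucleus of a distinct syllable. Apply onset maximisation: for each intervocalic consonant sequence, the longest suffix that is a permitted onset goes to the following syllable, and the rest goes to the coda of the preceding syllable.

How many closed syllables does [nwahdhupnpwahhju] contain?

3

Vowels present: a, u, a, u; each is a nucleus, giving 4 syllables.
Between /a/ (V1) and /u/ (V2): /hdh/; trying suffixes from longest down, /h/ is the first permitted one, so coda /hd/ | onset /h/.
Between /u/ (V2) and /a/ (V3): cluster /pnpw/ — the longest permitted-onset suffix is /pw/; onset = /pw/, preceding coda = /pn/.
Between /a/ (V3) and /u/ (V4): /hhj/ splits as /h/ + /hj/ (/hj/ is the longest suffix that is a licit onset).
Result: nwahd.hupn.pwah.hju.
Classifying each syllable: /nwahd/ (closed), /hupn/ (closed), /pwah/ (closed), /hju/ (open).
Closed syllables: 3.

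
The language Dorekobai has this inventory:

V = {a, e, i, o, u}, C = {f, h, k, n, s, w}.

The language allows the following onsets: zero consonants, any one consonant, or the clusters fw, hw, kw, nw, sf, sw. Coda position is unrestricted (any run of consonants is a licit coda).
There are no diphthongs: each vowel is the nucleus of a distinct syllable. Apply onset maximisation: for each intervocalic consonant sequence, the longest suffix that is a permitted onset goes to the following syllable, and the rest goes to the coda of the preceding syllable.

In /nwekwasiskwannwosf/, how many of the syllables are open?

2

Vowels present: e, a, i, a, o; each is a nucleus, giving 5 syllables.
Between /e/ (V1) and /a/ (V2): /kw/ — entire cluster is a permitted onset → onset /kw/, coda ∅.
Between /a/ (V2) and /i/ (V3): /s/ is a single consonant, so it becomes the next onset.
Between /i/ (V3) and /a/ (V4): cluster /skw/ — the longest permitted-onset suffix is /kw/; onset = /kw/, preceding coda = /s/.
Between /a/ (V4) and /o/ (V5): /nnw/ — longest licit onset from the right is /nw/, leaving /n/ as coda.
So the parse is nwe.kwa.sis.kwan.nwosf.
Classifying each syllable: /nwe/ (open), /kwa/ (open), /sis/ (closed), /kwan/ (closed), /nwosf/ (closed).
Open syllables: 2.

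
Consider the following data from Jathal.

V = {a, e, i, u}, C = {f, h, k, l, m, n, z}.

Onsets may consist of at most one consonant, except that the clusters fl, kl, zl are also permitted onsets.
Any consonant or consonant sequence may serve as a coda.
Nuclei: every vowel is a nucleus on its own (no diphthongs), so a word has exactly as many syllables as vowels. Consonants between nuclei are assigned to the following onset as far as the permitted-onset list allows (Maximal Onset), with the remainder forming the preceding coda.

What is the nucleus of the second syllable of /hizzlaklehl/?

Nuclei (vowels): i, a, e → 3 syllables.
The second nucleus (vowel 2 from the left) is /a/.

a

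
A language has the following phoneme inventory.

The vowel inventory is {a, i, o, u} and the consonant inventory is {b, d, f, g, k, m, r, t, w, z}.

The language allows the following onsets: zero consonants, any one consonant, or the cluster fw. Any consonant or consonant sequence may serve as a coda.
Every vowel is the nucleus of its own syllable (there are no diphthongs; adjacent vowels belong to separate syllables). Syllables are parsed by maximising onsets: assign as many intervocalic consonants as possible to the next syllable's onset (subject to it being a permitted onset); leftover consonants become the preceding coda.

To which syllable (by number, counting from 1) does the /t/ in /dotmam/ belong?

Nuclei (vowels): o, a → 2 syllables.
Between /o/ (V1) and /a/ (V2): /tm/; trying suffixes from longest down, /m/ is the first permitted one, so coda /t/ | onset /m/.
Syllabification: dot.mam.
The /t/ is in the coda of syllable 1 (/dot/).

1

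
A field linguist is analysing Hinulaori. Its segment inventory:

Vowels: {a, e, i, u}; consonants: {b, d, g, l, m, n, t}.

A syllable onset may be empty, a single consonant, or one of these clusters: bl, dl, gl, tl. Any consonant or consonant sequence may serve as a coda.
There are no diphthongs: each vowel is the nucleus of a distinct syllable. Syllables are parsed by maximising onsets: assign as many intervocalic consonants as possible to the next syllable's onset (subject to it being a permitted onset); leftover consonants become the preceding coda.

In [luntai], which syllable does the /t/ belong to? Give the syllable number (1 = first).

2

The vowels are u, a, i — 3 nuclei, so 3 syllables.
Between /u/ (V1) and /a/ (V2): /nt/; trying suffixes from longest down, /t/ is the first permitted one, so coda /n/ | onset /t/.
Between /a/ (V2) and /i/ (V3): no consonants, so the boundary falls immediately after /a/.
So the parse is lun.ta.i.
The /t/ is in the onset of syllable 2 (/ta/).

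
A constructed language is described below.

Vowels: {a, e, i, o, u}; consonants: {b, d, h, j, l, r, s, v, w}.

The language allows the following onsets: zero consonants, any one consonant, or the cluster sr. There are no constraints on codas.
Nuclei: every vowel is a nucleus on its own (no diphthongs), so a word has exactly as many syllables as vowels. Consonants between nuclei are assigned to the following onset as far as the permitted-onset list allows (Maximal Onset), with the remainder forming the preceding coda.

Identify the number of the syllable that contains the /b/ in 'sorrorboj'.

3

The vowels are o, o, o — 3 nuclei, so 3 syllables.
Between /o/ (V1) and /o/ (V2): cluster /rr/ — the longest permitted-onset suffix is /r/; onset = /r/, preceding coda = /r/.
Between /o/ (V2) and /o/ (V3): /rb/; trying suffixes from longest down, /b/ is the first permitted one, so coda /r/ | onset /b/.
Syllabification: sor.ror.boj.
The /b/ is in the onset of syllable 3 (/boj/).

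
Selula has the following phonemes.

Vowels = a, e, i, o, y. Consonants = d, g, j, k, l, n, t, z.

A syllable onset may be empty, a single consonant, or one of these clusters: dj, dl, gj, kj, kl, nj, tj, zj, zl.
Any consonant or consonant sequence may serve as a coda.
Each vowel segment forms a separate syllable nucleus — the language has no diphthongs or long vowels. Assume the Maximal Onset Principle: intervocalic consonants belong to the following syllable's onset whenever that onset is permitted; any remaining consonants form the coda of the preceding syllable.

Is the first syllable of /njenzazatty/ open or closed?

closed

The vowels are e, a, a, y — 4 nuclei, so 4 syllables.
V1 /e/ – V2 /a/: /nz/ — longest licit onset from the right is /z/, leaving /n/ as coda.
V2 /a/ – V3 /a/: just /z/ — single C goes to the following onset.
V3 /a/ – V4 /y/: /tt/ — longest licit onset from the right is /t/, leaving /t/ as coda.
So the parse is njen.za.zat.ty.
Syllable 1 is /njen/ with coda /n/, so it is closed.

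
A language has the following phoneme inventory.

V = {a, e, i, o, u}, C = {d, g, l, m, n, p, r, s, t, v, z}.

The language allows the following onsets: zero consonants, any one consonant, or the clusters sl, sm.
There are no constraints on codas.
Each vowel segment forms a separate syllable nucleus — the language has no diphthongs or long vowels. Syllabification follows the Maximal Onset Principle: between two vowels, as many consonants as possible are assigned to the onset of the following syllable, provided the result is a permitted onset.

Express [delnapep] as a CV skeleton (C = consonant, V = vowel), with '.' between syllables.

The vowels are e, a, e — 3 nuclei, so 3 syllables.
Between /e/ (V1) and /a/ (V2): /ln/ — longest licit onset from the right is /n/, leaving /l/ as coda.
Between /a/ (V2) and /e/ (V3): just /p/ — single C goes to the following onset.
Syllabification: del.na.pep.
Mapping each syllable to C/V: /del/ → CVC, /na/ → CV, /pep/ → CVC.

CVC.CV.CVC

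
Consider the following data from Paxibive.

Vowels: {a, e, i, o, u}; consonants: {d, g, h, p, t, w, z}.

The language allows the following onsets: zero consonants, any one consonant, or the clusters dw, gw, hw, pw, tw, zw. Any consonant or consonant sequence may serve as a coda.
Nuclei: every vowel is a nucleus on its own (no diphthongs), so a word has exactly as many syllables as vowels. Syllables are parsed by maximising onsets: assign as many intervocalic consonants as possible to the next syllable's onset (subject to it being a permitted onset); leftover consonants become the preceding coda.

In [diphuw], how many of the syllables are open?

0

Vowels present: i, u; each is a nucleus, giving 2 syllables.
V1 /i/ – V2 /u/: /ph/ — longest licit onset from the right is /h/, leaving /p/ as coda.
Putting it together: dip.huw.
Classifying each syllable: /dip/ (closed), /huw/ (closed).
Open syllables: 0.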